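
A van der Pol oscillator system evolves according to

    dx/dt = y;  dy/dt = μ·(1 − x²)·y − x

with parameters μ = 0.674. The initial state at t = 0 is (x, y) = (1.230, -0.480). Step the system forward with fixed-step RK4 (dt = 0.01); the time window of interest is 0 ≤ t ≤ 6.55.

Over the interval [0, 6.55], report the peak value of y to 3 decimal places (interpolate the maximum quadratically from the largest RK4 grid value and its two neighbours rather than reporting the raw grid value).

max y = 2.316

t=0.000: state=(1.230, -0.480)
step 1 (dt=0.01): k1=(-0.480, -1.064), k2=(-0.485, -1.062), k3=(-0.485, -1.062), k4=(-0.491, -1.059); state += dt/6·(k1+2k2+2k3+k4)
t=0.010: state=(1.225, -0.491)
t=0.020: state=(1.220, -0.501)
t=0.030: state=(1.215, -0.512)
continuing one RK4 step at a time; state shown every 25 steps (Δt=0.25):
t=0.250: state=(1.078, -0.736)
t=0.500: state=(0.863, -0.987)
t=0.750: state=(0.582, -1.258)
t=1.000: state=(0.231, -1.557)
t=1.250: state=(-0.196, -1.846)
t=1.500: state=(-0.681, -1.995)
t=1.750: state=(-1.164, -1.806)
t=2.000: state=(-1.551, -1.240)
t=2.250: state=(-1.774, -0.554)
t=2.500: state=(-1.840, 0.000)
t=2.750: state=(-1.789, 0.378)
t=3.000: state=(-1.661, 0.639)
t=3.250: state=(-1.474, 0.848)
t=3.500: state=(-1.237, 1.054)
t=3.750: state=(-0.945, 1.289)
t=4.000: state=(-0.588, 1.579)
t=4.250: state=(-0.151, 1.922)
t=4.500: state=(0.371, 2.236)
t=4.750: state=(0.945, 2.280)
t=5.000: state=(1.467, 1.808)
t=5.250: state=(1.819, 0.988)
t=5.500: state=(1.969, 0.249)
t=5.750: state=(1.965, -0.238)
t=6.000: state=(1.865, -0.539)
t=6.250: state=(1.703, -0.747)
t=6.500: state=(1.494, -0.928)
t=6.550: state=(1.447, -0.964)
largest grid value and its neighbours: y(4.650)=2.31571, y(4.660)=2.31583, y(4.670)=2.31519
parabola through these three points peaks at t≈4.657 with y≈2.31587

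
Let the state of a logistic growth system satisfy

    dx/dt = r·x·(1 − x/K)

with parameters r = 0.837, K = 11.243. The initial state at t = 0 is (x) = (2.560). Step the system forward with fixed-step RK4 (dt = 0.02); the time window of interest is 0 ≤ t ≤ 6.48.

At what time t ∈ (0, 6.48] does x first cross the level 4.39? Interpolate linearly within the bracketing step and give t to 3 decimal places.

t=0.000: state=(2.560)
step 1 (dt=0.02): k1=(1.655), k2=(1.662), k3=(1.662), k4=(1.670); state += dt/6·(k1+2k2+2k3+k4)
t=0.020: state=(2.593)
t=0.040: state=(2.627)
t=0.060: state=(2.661)
continuing one RK4 step at a time; state shown every 25 steps (Δt=0.5):
t=0.500: state=(3.479)
t=0.920: state=(4.374)
next step: t=0.940: state=(4.419) — x has crossed 4.39
linear interpolation between t=0.920 (4.37406) and t=0.940 (4.41887) → t≈0.927

t = 0.927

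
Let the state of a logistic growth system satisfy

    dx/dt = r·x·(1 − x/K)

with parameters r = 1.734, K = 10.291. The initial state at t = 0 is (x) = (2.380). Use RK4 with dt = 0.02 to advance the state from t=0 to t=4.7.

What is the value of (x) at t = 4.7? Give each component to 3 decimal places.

(x) = (10.281)

t=0.000: state=(2.380)
step 1 (dt=0.02): k1=(3.172), k2=(3.202), k3=(3.202), k4=(3.231); state += dt/6·(k1+2k2+2k3+k4)
t=0.020: state=(2.444)
t=0.040: state=(2.509)
t=0.060: state=(2.576)
continuing one RK4 step at a time; state shown every 10 steps (Δt=0.2):
t=0.200: state=(3.072)
t=0.400: state=(3.867)
t=0.600: state=(4.733)
t=0.800: state=(5.623)
t=1.000: state=(6.485)
t=1.200: state=(7.273)
t=1.400: state=(7.957)
t=1.600: state=(8.523)
t=1.800: state=(8.975)
t=2.000: state=(9.325)
t=2.200: state=(9.588)
t=2.400: state=(9.784)
t=2.600: state=(9.927)
t=2.800: state=(10.031)
t=3.000: state=(10.106)
t=3.200: state=(10.160)
t=3.400: state=(10.198)
t=3.600: state=(10.225)
t=3.800: state=(10.244)
t=4.000: state=(10.258)
t=4.200: state=(10.268)
t=4.400: state=(10.274)
t=4.600: state=(10.279)
t=4.700: state=(10.281)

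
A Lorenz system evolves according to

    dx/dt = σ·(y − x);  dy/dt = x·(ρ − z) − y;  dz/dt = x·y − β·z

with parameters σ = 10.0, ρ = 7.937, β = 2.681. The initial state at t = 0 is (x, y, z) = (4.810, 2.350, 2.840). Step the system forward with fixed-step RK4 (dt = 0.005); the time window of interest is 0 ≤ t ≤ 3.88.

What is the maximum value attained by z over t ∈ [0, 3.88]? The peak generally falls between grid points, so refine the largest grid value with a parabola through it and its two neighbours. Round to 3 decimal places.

t=0.000: state=(4.810, 2.350, 2.840)
step 1 (dt=0.005): k1=(-24.600, 22.167, 3.689), k2=(-23.431, 21.754, 3.783), k3=(-23.470, 21.769, 3.785), k4=(-22.338, 21.371, 3.874); state += dt/6·(k1+2k2+2k3+k4)
t=0.005: state=(4.693, 2.459, 2.859)
t=0.010: state=(4.586, 2.564, 2.879)
t=0.015: state=(4.490, 2.665, 2.899)
continuing one RK4 step at a time; state shown every 40 steps (Δt=0.2):
t=0.200: state=(4.473, 5.293, 4.295)
t=0.400: state=(5.926, 6.226, 7.555)
t=0.600: state=(5.181, 4.321, 9.129)
t=0.800: state=(3.607, 3.066, 7.671)
t=1.000: state=(3.148, 3.195, 6.028)
t=1.200: state=(3.633, 4.033, 5.407)
t=1.400: state=(4.545, 4.984, 6.098)
t=1.600: state=(5.055, 5.065, 7.457)
t=1.800: state=(4.628, 4.272, 7.886)
t=2.000: state=(3.986, 3.762, 7.212)
t=2.200: state=(3.821, 3.873, 6.471)
t=2.400: state=(4.114, 4.325, 6.302)
t=2.600: state=(4.517, 4.672, 6.742)
t=2.800: state=(4.626, 4.575, 7.268)
t=3.000: state=(4.388, 4.234, 7.320)
t=3.200: state=(4.138, 4.063, 6.984)
t=3.400: state=(4.115, 4.163, 6.690)
t=3.600: state=(4.277, 4.374, 6.693)
t=3.800: state=(4.433, 4.478, 6.924)
t=3.880: state=(4.455, 4.463, 7.020)
largest grid value and its neighbours: z(0.570)=9.15129, z(0.575)=9.15353, z(0.580)=9.15334
parabola through these three points peaks at t≈0.577 with z≈9.15374

max z = 9.154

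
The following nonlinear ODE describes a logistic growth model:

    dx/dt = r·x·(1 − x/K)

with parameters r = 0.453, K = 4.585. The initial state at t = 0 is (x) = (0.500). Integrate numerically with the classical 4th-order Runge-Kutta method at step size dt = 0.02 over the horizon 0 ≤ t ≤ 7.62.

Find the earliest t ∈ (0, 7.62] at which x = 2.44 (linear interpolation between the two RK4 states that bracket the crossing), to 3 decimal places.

t=0.000: state=(0.500)
step 1 (dt=0.02): k1=(0.202), k2=(0.203), k3=(0.203), k4=(0.203); state += dt/6·(k1+2k2+2k3+k4)
t=0.020: state=(0.504)
t=0.040: state=(0.508)
t=0.060: state=(0.512)
continuing one RK4 step at a time; state shown every 25 steps (Δt=0.5):
t=0.500: state=(0.610)
t=1.000: state=(0.740)
t=1.500: state=(0.892)
t=2.000: state=(1.066)
t=2.500: state=(1.262)
t=3.000: state=(1.480)
t=3.500: state=(1.715)
t=4.000: state=(1.964)
t=4.500: state=(2.221)
t=4.920: state=(2.439)
next step: t=4.940: state=(2.450) — x has crossed 2.44
linear interpolation between t=4.920 (2.43935) and t=4.940 (2.44969) → t≈4.921

t = 4.921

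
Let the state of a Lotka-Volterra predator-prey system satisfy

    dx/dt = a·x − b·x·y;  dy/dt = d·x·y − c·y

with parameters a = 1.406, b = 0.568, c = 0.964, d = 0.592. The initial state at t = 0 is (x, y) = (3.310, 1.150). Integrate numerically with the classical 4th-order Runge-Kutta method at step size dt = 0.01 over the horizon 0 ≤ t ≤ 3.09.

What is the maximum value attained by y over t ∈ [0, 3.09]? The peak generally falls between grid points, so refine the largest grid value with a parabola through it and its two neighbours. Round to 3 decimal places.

t=0.000: state=(3.310, 1.150)
step 1 (dt=0.01): k1=(2.492, 1.145), k2=(2.490, 1.159), k3=(2.490, 1.159), k4=(2.489, 1.174); state += dt/6·(k1+2k2+2k3+k4)
t=0.010: state=(3.335, 1.162)
t=0.020: state=(3.360, 1.173)
t=0.030: state=(3.385, 1.186)
continuing one RK4 step at a time; state shown every 10 steps (Δt=0.1):
t=0.100: state=(3.556, 1.280)
t=0.200: state=(3.789, 1.444)
t=0.300: state=(3.995, 1.652)
t=0.400: state=(4.157, 1.910)
t=0.500: state=(4.255, 2.226)
t=0.600: state=(4.271, 2.602)
t=0.700: state=(4.190, 3.037)
t=0.800: state=(4.004, 3.517)
t=0.900: state=(3.721, 4.016)
t=1.000: state=(3.362, 4.499)
t=1.100: state=(2.960, 4.927)
t=1.200: state=(2.549, 5.266)
t=1.300: state=(2.160, 5.496)
t=1.400: state=(1.812, 5.613)
t=1.500: state=(1.515, 5.623)
t=1.600: state=(1.270, 5.544)
t=1.700: state=(1.071, 5.394)
t=1.800: state=(0.912, 5.194)
t=1.900: state=(0.787, 4.959)
t=2.000: state=(0.688, 4.704)
t=2.100: state=(0.611, 4.439)
t=2.200: state=(0.551, 4.171)
t=2.300: state=(0.504, 3.908)
t=2.400: state=(0.468, 3.652)
t=2.500: state=(0.441, 3.407)
t=2.600: state=(0.421, 3.173)
t=2.700: state=(0.407, 2.953)
t=2.800: state=(0.398, 2.746)
t=2.900: state=(0.395, 2.553)
t=3.000: state=(0.395, 2.373)
t=3.090: state=(0.398, 2.223)
largest grid value and its neighbours: y(1.450)=5.63037, y(1.460)=5.63085, y(1.470)=5.63035
parabola through these three points peaks at t≈1.460 with y≈5.63085

max y = 5.631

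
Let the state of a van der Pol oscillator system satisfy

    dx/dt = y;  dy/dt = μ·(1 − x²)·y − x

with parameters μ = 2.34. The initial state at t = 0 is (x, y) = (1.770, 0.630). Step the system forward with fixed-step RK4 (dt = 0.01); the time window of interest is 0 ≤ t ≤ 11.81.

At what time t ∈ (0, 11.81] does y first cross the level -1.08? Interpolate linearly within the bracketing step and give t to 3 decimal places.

t = 2.282

t=0.000: state=(1.770, 0.630)
step 1 (dt=0.01): k1=(0.630, -4.914), k2=(0.605, -4.811), k3=(0.606, -4.813), k4=(0.582, -4.709); state += dt/6·(k1+2k2+2k3+k4)
t=0.010: state=(1.776, 0.582)
t=0.020: state=(1.782, 0.536)
t=0.030: state=(1.787, 0.492)
continuing one RK4 step at a time; state shown every 50 steps (Δt=0.5):
t=0.500: state=(1.770, -0.275)
t=1.000: state=(1.601, -0.388)
t=1.500: state=(1.381, -0.504)
t=2.000: state=(1.076, -0.755)
t=2.280: state=(0.825, -1.077)
next step: t=2.290: state=(0.814, -1.093) — y has crossed -1.08
linear interpolation between t=2.280 (-1.07661) and t=2.290 (-1.09314) → t≈2.282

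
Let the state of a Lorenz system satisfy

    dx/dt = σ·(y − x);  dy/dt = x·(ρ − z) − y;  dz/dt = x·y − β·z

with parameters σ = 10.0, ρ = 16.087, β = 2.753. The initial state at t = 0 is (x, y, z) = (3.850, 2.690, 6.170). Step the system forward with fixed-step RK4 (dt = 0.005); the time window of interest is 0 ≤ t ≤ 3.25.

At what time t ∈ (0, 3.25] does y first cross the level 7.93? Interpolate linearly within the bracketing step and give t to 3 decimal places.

t=0.000: state=(3.850, 2.690, 6.170)
step 1 (dt=0.005): k1=(-11.600, 35.490, -6.630), k2=(-10.423, 35.177, -6.323), k3=(-10.460, 35.205, -6.320), k4=(-9.317, 34.916, -6.015); state += dt/6·(k1+2k2+2k3+k4)
t=0.005: state=(3.798, 2.866, 6.138)
t=0.010: state=(3.757, 3.039, 6.110)
t=0.015: state=(3.726, 3.211, 6.084)
t=0.145: state=(5.346, 7.893, 6.937)
next step: t=0.150: state=(5.476, 8.099, 7.058) — y has crossed 7.93
linear interpolation between t=0.145 (7.89265) and t=0.150 (8.09859) → t≈0.146

t = 0.146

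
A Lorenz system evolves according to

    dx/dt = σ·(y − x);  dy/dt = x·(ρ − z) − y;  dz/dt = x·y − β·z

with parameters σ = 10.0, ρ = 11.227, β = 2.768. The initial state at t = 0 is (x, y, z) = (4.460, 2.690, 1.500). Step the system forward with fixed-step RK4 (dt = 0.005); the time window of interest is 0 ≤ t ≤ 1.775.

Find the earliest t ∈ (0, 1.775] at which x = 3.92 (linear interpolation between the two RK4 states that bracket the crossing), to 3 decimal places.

t = 0.581

t=0.000: state=(4.460, 2.690, 1.500)
step 1 (dt=0.005): k1=(-17.700, 40.692, 7.845), k2=(-16.240, 40.074, 8.121), k3=(-16.292, 40.108, 8.123), k4=(-14.880, 39.522, 8.392); state += dt/6·(k1+2k2+2k3+k4)
t=0.005: state=(4.379, 2.890, 1.541)
t=0.010: state=(4.311, 3.085, 1.584)
t=0.015: state=(4.256, 3.276, 1.630)
continuing one RK4 step at a time; state shown every 20 steps (Δt=0.1):
t=0.100: state=(4.654, 6.166, 2.858)
t=0.200: state=(6.782, 9.252, 6.109)
t=0.300: state=(8.866, 10.103, 11.633)
t=0.400: state=(8.580, 6.769, 15.590)
t=0.500: state=(5.974, 3.093, 14.873)
t=0.580: state=(3.938, 1.849, 12.748)
next step: t=0.585: state=(3.835, 1.811, 12.609) — x has crossed 3.92
linear interpolation between t=0.580 (3.93778) and t=0.585 (3.83495) → t≈0.581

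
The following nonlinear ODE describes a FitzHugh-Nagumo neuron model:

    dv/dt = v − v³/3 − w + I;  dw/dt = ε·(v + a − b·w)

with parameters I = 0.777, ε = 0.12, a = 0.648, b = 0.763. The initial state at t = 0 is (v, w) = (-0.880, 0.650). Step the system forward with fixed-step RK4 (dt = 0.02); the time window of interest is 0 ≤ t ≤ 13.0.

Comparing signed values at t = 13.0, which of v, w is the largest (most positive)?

t=0.000: state=(-0.880, 0.650)
step 1 (dt=0.02): k1=(-0.526, -0.087), k2=(-0.526, -0.088), k3=(-0.526, -0.088), k4=(-0.526, -0.088); state += dt/6·(k1+2k2+2k3+k4)
t=0.020: state=(-0.891, 0.648)
t=0.040: state=(-0.901, 0.646)
t=0.060: state=(-0.912, 0.645)
continuing one RK4 step at a time; state shown every 25 steps (Δt=0.5):
t=0.500: state=(-1.135, 0.600)
t=1.000: state=(-1.331, 0.538)
t=1.500: state=(-1.440, 0.470)
t=2.000: state=(-1.479, 0.401)
t=2.500: state=(-1.474, 0.335)
t=3.000: state=(-1.447, 0.272)
t=3.500: state=(-1.408, 0.214)
t=4.000: state=(-1.363, 0.161)
t=4.500: state=(-1.312, 0.113)
t=5.000: state=(-1.258, 0.071)
t=5.500: state=(-1.200, 0.034)
t=6.000: state=(-1.138, 0.002)
t=6.500: state=(-1.071, -0.025)
t=7.000: state=(-0.997, -0.047)
t=7.500: state=(-0.913, -0.063)
t=8.000: state=(-0.815, -0.073)
t=8.500: state=(-0.695, -0.076)
t=9.000: state=(-0.539, -0.071)
t=9.500: state=(-0.322, -0.055)
t=10.000: state=(0.003, -0.025)
t=10.500: state=(0.505, 0.028)
t=11.000: state=(1.164, 0.114)
t=11.500: state=(1.671, 0.232)
t=12.000: state=(1.854, 0.364)
t=12.500: state=(1.872, 0.496)
t=13.000: state=(1.841, 0.620)
compare at T: v=1.841, w=0.620

largest component: v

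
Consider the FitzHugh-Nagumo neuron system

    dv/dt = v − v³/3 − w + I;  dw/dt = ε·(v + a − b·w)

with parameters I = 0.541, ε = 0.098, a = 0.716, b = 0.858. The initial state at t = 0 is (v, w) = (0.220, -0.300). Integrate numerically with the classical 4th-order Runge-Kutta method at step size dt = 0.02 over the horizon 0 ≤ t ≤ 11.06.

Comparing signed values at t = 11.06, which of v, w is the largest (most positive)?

t=0.000: state=(0.220, -0.300)
step 1 (dt=0.02): k1=(1.057, 0.117), k2=(1.066, 0.118), k3=(1.066, 0.118), k4=(1.075, 0.119); state += dt/6·(k1+2k2+2k3+k4)
t=0.020: state=(0.241, -0.298)
t=0.040: state=(0.263, -0.295)
t=0.060: state=(0.285, -0.293)
continuing one RK4 step at a time; state shown every 25 steps (Δt=0.5):
t=0.500: state=(0.852, -0.228)
t=1.000: state=(1.504, -0.127)
t=1.500: state=(1.833, -0.006)
t=2.000: state=(1.905, 0.119)
t=2.500: state=(1.891, 0.240)
t=3.000: state=(1.854, 0.354)
t=3.500: state=(1.811, 0.462)
t=4.000: state=(1.766, 0.563)
t=4.500: state=(1.720, 0.658)
t=5.000: state=(1.673, 0.746)
t=5.500: state=(1.626, 0.829)
t=6.000: state=(1.578, 0.906)
t=6.500: state=(1.529, 0.978)
t=7.000: state=(1.479, 1.044)
t=7.500: state=(1.427, 1.105)
t=8.000: state=(1.373, 1.161)
t=8.500: state=(1.317, 1.212)
t=9.000: state=(1.257, 1.258)
t=9.500: state=(1.194, 1.300)
t=10.000: state=(1.125, 1.336)
t=10.500: state=(1.048, 1.368)
t=11.000: state=(0.961, 1.394)
t=11.060: state=(0.949, 1.397)
compare at T: v=0.949, w=1.397

largest component: w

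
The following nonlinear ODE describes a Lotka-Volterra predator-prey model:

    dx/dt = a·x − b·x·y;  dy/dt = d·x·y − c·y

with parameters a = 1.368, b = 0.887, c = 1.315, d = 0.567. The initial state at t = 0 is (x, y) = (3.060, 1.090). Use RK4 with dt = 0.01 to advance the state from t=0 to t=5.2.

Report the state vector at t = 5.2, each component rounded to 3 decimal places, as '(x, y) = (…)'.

(x, y) = (3.466, 1.389)

t=0.000: state=(3.060, 1.090)
step 1 (dt=0.01): k1=(1.228, 0.458), k2=(1.224, 0.463), k3=(1.224, 0.463), k4=(1.220, 0.467); state += dt/6·(k1+2k2+2k3+k4)
t=0.010: state=(3.072, 1.095)
t=0.020: state=(3.084, 1.099)
t=0.030: state=(3.096, 1.104)
continuing one RK4 step at a time; state shown every 20 steps (Δt=0.2):
t=0.200: state=(3.285, 1.201)
t=0.400: state=(3.445, 1.354)
t=0.600: state=(3.504, 1.545)
t=0.800: state=(3.437, 1.762)
t=1.000: state=(3.241, 1.981)
t=1.200: state=(2.948, 2.164)
t=1.400: state=(2.610, 2.280)
t=1.600: state=(2.280, 2.312)
t=1.800: state=(1.995, 2.264)
t=2.000: state=(1.772, 2.153)
t=2.200: state=(1.610, 2.004)
t=2.400: state=(1.505, 1.837)
t=2.600: state=(1.450, 1.669)
t=2.800: state=(1.438, 1.511)
t=3.000: state=(1.465, 1.369)
t=3.200: state=(1.527, 1.247)
t=3.400: state=(1.625, 1.145)
t=3.600: state=(1.756, 1.066)
t=3.800: state=(1.921, 1.009)
t=4.000: state=(2.119, 0.975)
t=4.200: state=(2.346, 0.966)
t=4.400: state=(2.596, 0.982)
t=4.600: state=(2.856, 1.028)
t=4.800: state=(3.108, 1.109)
t=5.000: state=(3.323, 1.228)
t=5.200: state=(3.466, 1.389)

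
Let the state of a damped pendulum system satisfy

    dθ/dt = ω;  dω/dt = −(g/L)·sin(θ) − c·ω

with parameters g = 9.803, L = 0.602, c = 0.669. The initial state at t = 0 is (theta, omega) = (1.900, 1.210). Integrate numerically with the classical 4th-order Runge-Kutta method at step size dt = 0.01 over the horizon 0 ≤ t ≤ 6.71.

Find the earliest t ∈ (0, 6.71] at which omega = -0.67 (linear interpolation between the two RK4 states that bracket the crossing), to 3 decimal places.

t = 0.122

t=0.000: state=(1.900, 1.210)
step 1 (dt=0.01): k1=(1.210, -16.219), k2=(1.129, -16.133), k3=(1.129, -16.135), k4=(1.049, -16.051); state += dt/6·(k1+2k2+2k3+k4)
t=0.010: state=(1.911, 1.049)
t=0.020: state=(1.921, 0.889)
t=0.030: state=(1.929, 0.731)
t=0.120: state=(1.933, -0.638)
next step: t=0.130: state=(1.926, -0.785) — omega has crossed -0.67
linear interpolation between t=0.120 (-0.63777) and t=0.130 (-0.78550) → t≈0.122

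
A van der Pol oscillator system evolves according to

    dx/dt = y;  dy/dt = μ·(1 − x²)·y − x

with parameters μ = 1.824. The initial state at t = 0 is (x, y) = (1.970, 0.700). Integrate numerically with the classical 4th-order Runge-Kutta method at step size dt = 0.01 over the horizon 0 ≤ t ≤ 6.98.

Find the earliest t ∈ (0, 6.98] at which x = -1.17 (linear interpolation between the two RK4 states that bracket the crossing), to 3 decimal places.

t = 3.366

t=0.000: state=(1.970, 0.700)
step 1 (dt=0.01): k1=(0.700, -5.648), k2=(0.672, -5.520), k3=(0.672, -5.523), k4=(0.645, -5.396); state += dt/6·(k1+2k2+2k3+k4)
t=0.010: state=(1.977, 0.645)
t=0.020: state=(1.983, 0.592)
t=0.030: state=(1.989, 0.542)
continuing one RK4 step at a time; state shown every 25 steps (Δt=0.25):
t=0.250: state=(2.024, -0.097)
t=0.500: state=(1.969, -0.298)
t=0.750: state=(1.885, -0.365)
t=1.000: state=(1.789, -0.406)
t=1.250: state=(1.682, -0.449)
t=1.500: state=(1.563, -0.501)
t=1.750: state=(1.430, -0.573)
t=2.000: state=(1.274, -0.676)
t=2.250: state=(1.087, -0.837)
t=2.500: state=(0.847, -1.106)
t=2.750: state=(0.515, -1.598)
t=3.000: state=(0.013, -2.501)
t=3.250: state=(-0.756, -3.554)
t=3.360: state=(-1.149, -3.507)
next step: t=3.370: state=(-1.184, -3.472) — x has crossed -1.17
linear interpolation between t=3.360 (-1.14934) and t=3.370 (-1.18424) → t≈3.366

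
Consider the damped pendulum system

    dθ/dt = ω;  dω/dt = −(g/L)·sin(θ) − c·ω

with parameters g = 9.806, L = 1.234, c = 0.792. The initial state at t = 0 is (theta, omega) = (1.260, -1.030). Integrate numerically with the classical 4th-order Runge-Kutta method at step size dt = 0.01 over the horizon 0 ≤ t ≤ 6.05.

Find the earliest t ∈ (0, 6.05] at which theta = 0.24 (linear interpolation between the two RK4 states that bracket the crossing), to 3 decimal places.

t = 0.465

t=0.000: state=(1.260, -1.030)
step 1 (dt=0.01): k1=(-1.030, -6.750), k2=(-1.064, -6.711), k3=(-1.064, -6.710), k4=(-1.097, -6.671); state += dt/6·(k1+2k2+2k3+k4)
t=0.010: state=(1.249, -1.097)
t=0.020: state=(1.238, -1.163)
t=0.030: state=(1.226, -1.229)
continuing one RK4 step at a time; state shown every 20 steps (Δt=0.2):
t=0.200: state=(0.931, -2.190)
t=0.400: state=(0.422, -2.783)
t=0.460: state=(0.254, -2.808)
next step: t=0.470: state=(0.226, -2.804) — theta has crossed 0.24
linear interpolation between t=0.460 (0.25363) and t=0.470 (0.22557) → t≈0.465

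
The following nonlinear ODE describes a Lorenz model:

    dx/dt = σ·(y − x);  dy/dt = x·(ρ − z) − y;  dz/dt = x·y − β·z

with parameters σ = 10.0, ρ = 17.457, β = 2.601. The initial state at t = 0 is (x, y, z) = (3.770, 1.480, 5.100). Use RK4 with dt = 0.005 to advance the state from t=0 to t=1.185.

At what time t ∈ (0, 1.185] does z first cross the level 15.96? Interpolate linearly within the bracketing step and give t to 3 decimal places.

t = 0.301

t=0.000: state=(3.770, 1.480, 5.100)
step 1 (dt=0.005): k1=(-22.900, 45.106, -7.685), k2=(-21.200, 44.357, -7.302), k3=(-21.261, 44.408, -7.304), k4=(-19.617, 43.704, -6.934); state += dt/6·(k1+2k2+2k3+k4)
t=0.005: state=(3.664, 1.702, 5.063)
t=0.010: state=(3.573, 1.917, 5.031)
t=0.015: state=(3.498, 2.127, 5.001)
continuing one RK4 step at a time; state shown every 10 steps (Δt=0.05):
t=0.050: state=(3.311, 3.501, 4.884)
t=0.100: state=(3.798, 5.467, 5.028)
t=0.150: state=(4.928, 7.751, 5.764)
t=0.200: state=(6.596, 10.410, 7.523)
t=0.250: state=(8.666, 12.998, 10.840)
t=0.300: state=(10.720, 14.318, 15.856)
next step: t=0.305: state=(10.896, 14.318, 16.420) — z has crossed 15.96
linear interpolation between t=0.300 (15.85572) and t=0.305 (16.41979) → t≈0.301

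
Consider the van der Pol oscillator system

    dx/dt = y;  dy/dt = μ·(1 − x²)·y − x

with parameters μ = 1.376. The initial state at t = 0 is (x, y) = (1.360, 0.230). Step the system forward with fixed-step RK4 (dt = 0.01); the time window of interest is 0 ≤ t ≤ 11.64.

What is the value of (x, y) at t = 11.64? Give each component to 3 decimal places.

(x, y) = (-0.852, 1.185)

t=0.000: state=(1.360, 0.230)
step 1 (dt=0.01): k1=(0.230, -1.629), k2=(0.222, -1.621), k3=(0.222, -1.621), k4=(0.214, -1.614); state += dt/6·(k1+2k2+2k3+k4)
t=0.010: state=(1.362, 0.214)
t=0.020: state=(1.364, 0.198)
t=0.030: state=(1.366, 0.182)
continuing one RK4 step at a time; state shown every 50 steps (Δt=0.5):
t=0.500: state=(1.305, -0.390)
t=1.000: state=(1.000, -0.835)
t=1.500: state=(0.422, -1.576)
t=2.000: state=(-0.700, -2.888)
t=2.500: state=(-1.848, -1.051)
t=3.000: state=(-1.946, 0.276)
t=3.500: state=(-1.738, 0.514)
t=4.000: state=(-1.441, 0.685)
t=4.500: state=(-1.029, 1.004)
t=5.000: state=(-0.358, 1.812)
t=5.500: state=(0.907, 3.081)
t=6.000: state=(1.948, 0.694)
t=6.500: state=(1.957, -0.336)
t=7.000: state=(1.735, -0.525)
t=7.500: state=(1.434, -0.692)
t=8.000: state=(1.018, -1.015)
t=8.500: state=(0.337, -1.842)
t=9.000: state=(-0.942, -3.079)
t=9.500: state=(-1.956, -0.642)
t=10.000: state=(-1.953, 0.343)
t=10.500: state=(-1.729, 0.528)
t=11.000: state=(-1.426, 0.697)
t=11.500: state=(-1.007, 1.026)
t=11.640: state=(-0.852, 1.185)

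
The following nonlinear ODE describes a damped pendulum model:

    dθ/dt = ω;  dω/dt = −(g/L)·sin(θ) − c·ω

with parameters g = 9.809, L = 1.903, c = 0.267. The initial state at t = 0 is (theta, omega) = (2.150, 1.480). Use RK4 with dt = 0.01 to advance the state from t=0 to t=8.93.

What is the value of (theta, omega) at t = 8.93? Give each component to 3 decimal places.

t=0.000: state=(2.150, 1.480)
step 1 (dt=0.01): k1=(1.480, -4.709), k2=(1.456, -4.682), k3=(1.457, -4.682), k4=(1.433, -4.655); state += dt/6·(k1+2k2+2k3+k4)
t=0.010: state=(2.165, 1.433)
t=0.020: state=(2.179, 1.387)
t=0.030: state=(2.192, 1.341)
continuing one RK4 step at a time; state shown every 50 steps (Δt=0.5):
t=0.500: state=(2.388, -0.417)
t=1.000: state=(1.715, -2.375)
t=1.500: state=(0.062, -3.800)
t=2.000: state=(-1.430, -1.764)
t=2.500: state=(-1.642, 0.855)
t=3.000: state=(-0.649, 2.920)
t=3.500: state=(0.800, 2.290)
t=4.000: state=(1.333, -0.197)
t=4.500: state=(0.672, -2.262)
t=5.000: state=(-0.540, -2.078)
t=5.500: state=(-1.072, 0.052)
t=6.000: state=(-0.541, 1.878)
t=6.500: state=(0.458, 1.694)
t=7.000: state=(0.869, -0.143)
t=7.500: state=(0.376, -1.625)
t=8.000: state=(-0.439, -1.292)
t=8.500: state=(-0.700, 0.306)
t=8.930: state=(-0.314, 1.344)

(theta, omega) = (-0.314, 1.344)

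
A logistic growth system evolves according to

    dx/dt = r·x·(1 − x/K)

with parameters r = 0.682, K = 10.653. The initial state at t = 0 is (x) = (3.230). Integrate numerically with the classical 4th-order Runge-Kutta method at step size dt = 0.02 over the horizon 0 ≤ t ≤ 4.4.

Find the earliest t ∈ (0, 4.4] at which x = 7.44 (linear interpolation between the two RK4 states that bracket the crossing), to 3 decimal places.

t=0.000: state=(3.230)
step 1 (dt=0.02): k1=(1.535), k2=(1.539), k3=(1.539), k4=(1.543); state += dt/6·(k1+2k2+2k3+k4)
t=0.020: state=(3.261)
t=0.040: state=(3.292)
t=0.060: state=(3.323)
continuing one RK4 step at a time; state shown every 10 steps (Δt=0.2):
t=0.200: state=(3.545)
t=0.400: state=(3.875)
t=0.600: state=(4.217)
t=0.800: state=(4.569)
t=1.000: state=(4.927)
t=1.200: state=(5.290)
t=1.400: state=(5.653)
t=1.600: state=(6.013)
t=1.800: state=(6.366)
t=2.000: state=(6.711)
t=2.200: state=(7.043)
t=2.400: state=(7.361)
t=2.440: state=(7.423)
next step: t=2.460: state=(7.453) — x has crossed 7.44
linear interpolation between t=2.440 (7.42272) and t=2.460 (7.45334) → t≈2.451

t = 2.451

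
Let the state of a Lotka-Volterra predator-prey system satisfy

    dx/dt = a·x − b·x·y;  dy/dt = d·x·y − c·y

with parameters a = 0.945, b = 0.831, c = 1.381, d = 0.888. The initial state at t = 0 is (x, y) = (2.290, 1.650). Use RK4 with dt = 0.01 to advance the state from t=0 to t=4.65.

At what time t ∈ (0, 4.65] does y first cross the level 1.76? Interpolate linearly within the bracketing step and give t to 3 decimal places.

t = 0.107

t=0.000: state=(2.290, 1.650)
step 1 (dt=0.01): k1=(-0.976, 1.077), k2=(-0.984, 1.073), k3=(-0.984, 1.073), k4=(-0.992, 1.069); state += dt/6·(k1+2k2+2k3+k4)
t=0.010: state=(2.280, 1.661)
t=0.020: state=(2.270, 1.671)
t=0.030: state=(2.260, 1.682)
t=0.100: state=(2.185, 1.753)
next step: t=0.110: state=(2.174, 1.763) — y has crossed 1.76
linear interpolation between t=0.100 (1.75324) and t=0.110 (1.76299) → t≈0.107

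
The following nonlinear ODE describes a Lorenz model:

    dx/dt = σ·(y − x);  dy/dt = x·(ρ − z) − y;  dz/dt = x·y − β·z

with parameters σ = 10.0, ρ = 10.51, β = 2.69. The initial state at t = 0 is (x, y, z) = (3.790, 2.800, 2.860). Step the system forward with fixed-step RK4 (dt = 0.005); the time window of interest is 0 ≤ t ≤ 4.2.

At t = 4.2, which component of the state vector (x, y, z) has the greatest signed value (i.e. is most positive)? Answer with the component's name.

largest component: z

t=0.000: state=(3.790, 2.800, 2.860)
step 1 (dt=0.005): k1=(-9.900, 26.194, 2.919), k2=(-8.998, 25.911, 3.076), k3=(-9.027, 25.928, 3.079), k4=(-8.152, 25.661, 3.236); state += dt/6·(k1+2k2+2k3+k4)
t=0.005: state=(3.745, 2.930, 2.875)
t=0.010: state=(3.708, 3.057, 2.892)
t=0.015: state=(3.680, 3.182, 2.911)
continuing one RK4 step at a time; state shown every 40 steps (Δt=0.2):
t=0.200: state=(5.605, 7.453, 5.404)
t=0.400: state=(8.005, 7.647, 12.644)
t=0.600: state=(4.737, 2.892, 12.364)
t=0.800: state=(2.672, 2.386, 8.465)
t=1.000: state=(3.052, 3.642, 6.205)
t=1.200: state=(4.880, 6.043, 6.669)
t=1.400: state=(6.752, 7.077, 10.405)
t=1.600: state=(5.644, 4.536, 11.834)
t=1.800: state=(3.898, 3.442, 9.575)
t=2.000: state=(3.838, 4.173, 7.751)
t=2.200: state=(4.973, 5.677, 7.932)
t=2.400: state=(6.035, 6.213, 10.004)
t=2.600: state=(5.486, 4.897, 10.897)
t=2.800: state=(4.451, 4.136, 9.665)
t=3.000: state=(4.368, 4.574, 8.516)
t=3.200: state=(5.064, 5.474, 8.677)
t=3.400: state=(5.626, 5.695, 9.850)
t=3.600: state=(5.297, 4.971, 10.302)
t=3.800: state=(4.715, 4.533, 9.597)
t=4.000: state=(4.678, 4.810, 8.934)
t=4.200: state=(5.096, 5.329, 9.079)
compare at T: x=5.096, y=5.329, z=9.079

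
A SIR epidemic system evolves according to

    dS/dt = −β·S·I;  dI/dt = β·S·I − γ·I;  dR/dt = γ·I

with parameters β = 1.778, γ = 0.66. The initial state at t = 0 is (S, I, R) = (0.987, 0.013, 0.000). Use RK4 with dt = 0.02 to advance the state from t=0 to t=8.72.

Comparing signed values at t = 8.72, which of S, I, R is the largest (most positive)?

largest component: R

t=0.000: state=(0.987, 0.013, 0.000)
step 1 (dt=0.02): k1=(-0.023, 0.014, 0.009), k2=(-0.023, 0.014, 0.009), k3=(-0.023, 0.014, 0.009), k4=(-0.023, 0.015, 0.009); state += dt/6·(k1+2k2+2k3+k4)
t=0.020: state=(0.987, 0.013, 0.000)
t=0.040: state=(0.986, 0.014, 0.000)
t=0.060: state=(0.986, 0.014, 0.001)
continuing one RK4 step at a time; state shown every 25 steps (Δt=0.5):
t=0.500: state=(0.972, 0.022, 0.006)
t=1.000: state=(0.947, 0.038, 0.015)
t=1.500: state=(0.907, 0.062, 0.032)
t=2.000: state=(0.845, 0.097, 0.057)
t=2.500: state=(0.760, 0.143, 0.097)
t=3.000: state=(0.655, 0.193, 0.152)
t=3.500: state=(0.541, 0.236, 0.223)
t=4.000: state=(0.433, 0.261, 0.306)
t=4.500: state=(0.342, 0.265, 0.393)
t=5.000: state=(0.272, 0.250, 0.478)
t=5.500: state=(0.220, 0.223, 0.557)
t=6.000: state=(0.183, 0.192, 0.625)
t=6.500: state=(0.157, 0.160, 0.683)
t=7.000: state=(0.138, 0.131, 0.731)
t=7.500: state=(0.124, 0.106, 0.770)
t=8.000: state=(0.114, 0.085, 0.801)
t=8.500: state=(0.107, 0.067, 0.826)
t=8.720: state=(0.104, 0.060, 0.836)
compare at T: S=0.104, I=0.060, R=0.836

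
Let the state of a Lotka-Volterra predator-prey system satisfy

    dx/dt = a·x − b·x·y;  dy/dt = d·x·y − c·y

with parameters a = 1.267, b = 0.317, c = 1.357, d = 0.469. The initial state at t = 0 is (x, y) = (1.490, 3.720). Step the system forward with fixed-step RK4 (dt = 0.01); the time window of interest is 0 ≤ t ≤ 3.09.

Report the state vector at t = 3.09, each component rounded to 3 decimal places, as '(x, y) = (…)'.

t=0.000: state=(1.490, 3.720)
step 1 (dt=0.01): k1=(0.131, -2.448), k2=(0.137, -2.439), k3=(0.137, -2.439), k4=(0.142, -2.430); state += dt/6·(k1+2k2+2k3+k4)
t=0.010: state=(1.491, 3.696)
t=0.020: state=(1.493, 3.671)
t=0.030: state=(1.494, 3.647)
continuing one RK4 step at a time; state shown every 10 steps (Δt=0.1):
t=0.100: state=(1.509, 3.484)
t=0.200: state=(1.539, 3.268)
t=0.300: state=(1.580, 3.069)
t=0.400: state=(1.632, 2.889)
t=0.500: state=(1.695, 2.727)
t=0.600: state=(1.768, 2.582)
t=0.700: state=(1.853, 2.454)
t=0.800: state=(1.950, 2.343)
t=0.900: state=(2.058, 2.247)
t=1.000: state=(2.178, 2.167)
t=1.100: state=(2.311, 2.101)
t=1.200: state=(2.456, 2.052)
t=1.300: state=(2.613, 2.017)
t=1.400: state=(2.784, 1.999)
t=1.500: state=(2.966, 1.997)
t=1.600: state=(3.159, 2.013)
t=1.700: state=(3.363, 2.048)
t=1.800: state=(3.574, 2.104)
t=1.900: state=(3.791, 2.183)
t=2.000: state=(4.008, 2.288)
t=2.100: state=(4.223, 2.424)
t=2.200: state=(4.427, 2.592)
t=2.300: state=(4.614, 2.798)
t=2.400: state=(4.775, 3.045)
t=2.500: state=(4.899, 3.336)
t=2.600: state=(4.977, 3.672)
t=2.700: state=(4.999, 4.052)
t=2.800: state=(4.957, 4.470)
t=2.900: state=(4.850, 4.913)
t=3.000: state=(4.677, 5.365)
t=3.090: state=(4.473, 5.760)

(x, y) = (4.473, 5.760)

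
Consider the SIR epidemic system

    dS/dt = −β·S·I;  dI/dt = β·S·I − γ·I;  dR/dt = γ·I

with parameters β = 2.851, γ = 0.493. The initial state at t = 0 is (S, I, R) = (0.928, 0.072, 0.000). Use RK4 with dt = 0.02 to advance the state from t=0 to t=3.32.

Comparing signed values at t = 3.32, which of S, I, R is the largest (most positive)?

t=0.000: state=(0.928, 0.072, 0.000)
step 1 (dt=0.02): k1=(-0.190, 0.155, 0.035), k2=(-0.194, 0.158, 0.036), k3=(-0.194, 0.158, 0.036), k4=(-0.198, 0.161, 0.037); state += dt/6·(k1+2k2+2k3+k4)
t=0.020: state=(0.924, 0.075, 0.001)
t=0.040: state=(0.920, 0.078, 0.001)
t=0.060: state=(0.916, 0.082, 0.002)
continuing one RK4 step at a time; state shown every 10 steps (Δt=0.2):
t=0.200: state=(0.882, 0.109, 0.009)
t=0.400: state=(0.817, 0.161, 0.022)
t=0.600: state=(0.732, 0.227, 0.041)
t=0.800: state=(0.629, 0.304, 0.067)
t=1.000: state=(0.518, 0.381, 0.101)
t=1.200: state=(0.408, 0.450, 0.142)
t=1.400: state=(0.311, 0.500, 0.189)
t=1.600: state=(0.232, 0.528, 0.240)
t=1.800: state=(0.171, 0.537, 0.293)
t=2.000: state=(0.126, 0.529, 0.345)
t=2.200: state=(0.094, 0.510, 0.397)
t=2.400: state=(0.071, 0.484, 0.446)
t=2.600: state=(0.054, 0.454, 0.492)
t=2.800: state=(0.042, 0.423, 0.535)
t=3.000: state=(0.033, 0.391, 0.575)
t=3.200: state=(0.027, 0.361, 0.612)
t=3.320: state=(0.024, 0.343, 0.633)
compare at T: S=0.024, I=0.343, R=0.633

largest component: R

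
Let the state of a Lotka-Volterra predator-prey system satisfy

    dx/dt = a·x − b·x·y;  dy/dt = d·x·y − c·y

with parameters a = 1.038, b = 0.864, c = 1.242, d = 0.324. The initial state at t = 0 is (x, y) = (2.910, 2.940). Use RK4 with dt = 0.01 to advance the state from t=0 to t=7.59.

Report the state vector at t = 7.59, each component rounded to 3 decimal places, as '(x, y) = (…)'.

t=0.000: state=(2.910, 2.940)
step 1 (dt=0.01): k1=(-4.371, -0.880), k2=(-4.327, -0.899), k3=(-4.328, -0.899), k4=(-4.284, -0.918); state += dt/6·(k1+2k2+2k3+k4)
t=0.010: state=(2.867, 2.931)
t=0.020: state=(2.824, 2.922)
t=0.030: state=(2.783, 2.912)
continuing one RK4 step at a time; state shown every 25 steps (Δt=0.25):
t=0.250: state=(2.062, 2.628)
t=0.500: state=(1.581, 2.228)
t=0.750: state=(1.322, 1.835)
t=1.000: state=(1.198, 1.489)
t=1.250: state=(1.163, 1.200)
t=1.500: state=(1.194, 0.968)
t=1.750: state=(1.282, 0.784)
t=2.000: state=(1.425, 0.641)
t=2.250: state=(1.629, 0.532)
t=2.500: state=(1.900, 0.449)
t=2.750: state=(2.251, 0.389)
t=3.000: state=(2.695, 0.349)
t=3.250: state=(3.249, 0.325)
t=3.500: state=(3.930, 0.318)
t=3.750: state=(4.752, 0.331)
t=4.000: state=(5.713, 0.371)
t=4.250: state=(6.783, 0.450)
t=4.500: state=(7.864, 0.598)
t=4.750: state=(8.731, 0.861)
t=5.000: state=(8.995, 1.301)
t=5.250: state=(8.246, 1.932)
t=5.500: state=(6.546, 2.589)
t=5.750: state=(4.618, 2.979)
t=6.000: state=(3.126, 2.977)
t=6.250: state=(2.188, 2.697)
t=6.500: state=(1.651, 2.305)
t=6.750: state=(1.359, 1.906)
t=7.000: state=(1.214, 1.550)
t=7.250: state=(1.164, 1.250)
t=7.500: state=(1.183, 1.008)
t=7.590: state=(1.205, 0.933)

(x, y) = (1.205, 0.933)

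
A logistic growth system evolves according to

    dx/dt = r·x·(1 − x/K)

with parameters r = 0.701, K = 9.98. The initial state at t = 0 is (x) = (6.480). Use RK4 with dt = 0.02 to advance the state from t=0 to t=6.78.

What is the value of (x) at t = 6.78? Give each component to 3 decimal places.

t=0.000: state=(6.480)
step 1 (dt=0.02): k1=(1.593), k2=(1.590), k3=(1.590), k4=(1.586); state += dt/6·(k1+2k2+2k3+k4)
t=0.020: state=(6.512)
t=0.040: state=(6.543)
t=0.060: state=(6.575)
continuing one RK4 step at a time; state shown every 25 steps (Δt=0.5):
t=0.500: state=(7.230)
t=1.000: state=(7.871)
t=1.500: state=(8.396)
t=2.000: state=(8.809)
t=2.500: state=(9.126)
t=3.000: state=(9.363)
t=3.500: state=(9.537)
t=4.000: state=(9.664)
t=4.500: state=(9.755)
t=5.000: state=(9.821)
t=5.500: state=(9.867)
t=6.000: state=(9.900)
t=6.500: state=(9.924)
t=6.780: state=(9.934)

(x) = (9.934)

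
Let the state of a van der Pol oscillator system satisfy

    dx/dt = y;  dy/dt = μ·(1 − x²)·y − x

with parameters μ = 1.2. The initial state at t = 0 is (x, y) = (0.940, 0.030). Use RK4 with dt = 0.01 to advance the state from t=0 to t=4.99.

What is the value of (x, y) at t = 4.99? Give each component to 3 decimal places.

t=0.000: state=(0.940, 0.030)
step 1 (dt=0.01): k1=(0.030, -0.936), k2=(0.025, -0.937), k3=(0.025, -0.937), k4=(0.021, -0.937); state += dt/6·(k1+2k2+2k3+k4)
t=0.010: state=(0.940, 0.021)
t=0.020: state=(0.940, 0.011)
t=0.030: state=(0.940, 0.002)
continuing one RK4 step at a time; state shown every 20 steps (Δt=0.2):
t=0.200: state=(0.927, -0.159)
t=0.400: state=(0.876, -0.352)
t=0.600: state=(0.786, -0.552)
t=0.800: state=(0.654, -0.773)
t=1.000: state=(0.474, -1.033)
t=1.200: state=(0.237, -1.353)
t=1.400: state=(-0.071, -1.735)
t=1.600: state=(-0.457, -2.108)
t=1.800: state=(-0.899, -2.251)
t=2.000: state=(-1.323, -1.900)
t=2.200: state=(-1.632, -1.160)
t=2.400: state=(-1.790, -0.450)
t=2.600: state=(-1.829, 0.020)
t=2.800: state=(-1.795, 0.291)
t=3.000: state=(-1.720, 0.453)
t=3.200: state=(-1.617, 0.568)
t=3.400: state=(-1.494, 0.668)
t=3.600: state=(-1.349, 0.776)
t=3.800: state=(-1.182, 0.908)
t=4.000: state=(-0.983, 1.084)
t=4.200: state=(-0.744, 1.329)
t=4.400: state=(-0.445, 1.678)
t=4.600: state=(-0.064, 2.153)
t=4.800: state=(0.420, 2.669)
t=4.990: state=(0.954, 2.863)

(x, y) = (0.954, 2.863)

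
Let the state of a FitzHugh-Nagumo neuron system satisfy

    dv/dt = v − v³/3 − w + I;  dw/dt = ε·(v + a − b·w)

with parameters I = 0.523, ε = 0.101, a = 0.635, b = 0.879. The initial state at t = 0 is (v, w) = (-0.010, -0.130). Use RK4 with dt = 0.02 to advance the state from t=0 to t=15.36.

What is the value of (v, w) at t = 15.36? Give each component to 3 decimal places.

(v, w) = (-1.876, 1.088)

t=0.000: state=(-0.010, -0.130)
step 1 (dt=0.02): k1=(0.643, 0.075), k2=(0.649, 0.075), k3=(0.649, 0.075), k4=(0.654, 0.076); state += dt/6·(k1+2k2+2k3+k4)
t=0.020: state=(0.003, -0.128)
t=0.040: state=(0.016, -0.127)
t=0.060: state=(0.030, -0.125)
continuing one RK4 step at a time; state shown every 25 steps (Δt=0.5):
t=0.500: state=(0.392, -0.084)
t=1.000: state=(0.954, -0.016)
t=1.500: state=(1.489, 0.077)
t=2.000: state=(1.759, 0.186)
t=2.500: state=(1.824, 0.299)
t=3.000: state=(1.812, 0.407)
t=3.500: state=(1.777, 0.509)
t=4.000: state=(1.735, 0.605)
t=4.500: state=(1.690, 0.695)
t=5.000: state=(1.644, 0.779)
t=5.500: state=(1.597, 0.856)
t=6.000: state=(1.550, 0.928)
t=6.500: state=(1.501, 0.995)
t=7.000: state=(1.452, 1.056)
t=7.500: state=(1.400, 1.112)
t=8.000: state=(1.348, 1.163)
t=8.500: state=(1.292, 1.209)
t=9.000: state=(1.234, 1.250)
t=9.500: state=(1.173, 1.287)
t=10.000: state=(1.106, 1.318)
t=10.500: state=(1.032, 1.345)
t=11.000: state=(0.948, 1.367)
t=11.500: state=(0.849, 1.384)
t=12.000: state=(0.729, 1.394)
t=12.500: state=(0.572, 1.397)
t=13.000: state=(0.353, 1.391)
t=13.500: state=(0.020, 1.372)
t=14.000: state=(-0.502, 1.332)
t=14.500: state=(-1.196, 1.264)
t=15.000: state=(-1.720, 1.167)
t=15.360: state=(-1.876, 1.088)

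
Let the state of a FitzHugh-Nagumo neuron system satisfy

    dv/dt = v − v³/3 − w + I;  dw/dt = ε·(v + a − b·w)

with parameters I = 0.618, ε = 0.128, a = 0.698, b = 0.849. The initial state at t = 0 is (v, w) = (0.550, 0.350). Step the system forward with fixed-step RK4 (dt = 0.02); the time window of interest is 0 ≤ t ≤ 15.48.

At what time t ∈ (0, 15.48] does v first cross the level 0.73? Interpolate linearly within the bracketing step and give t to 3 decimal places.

t = 0.224

t=0.000: state=(0.550, 0.350)
step 1 (dt=0.02): k1=(0.763, 0.122), k2=(0.767, 0.123), k3=(0.767, 0.123), k4=(0.771, 0.123); state += dt/6·(k1+2k2+2k3+k4)
t=0.020: state=(0.565, 0.352)
t=0.040: state=(0.581, 0.355)
t=0.060: state=(0.596, 0.357)
t=0.220: state=(0.727, 0.379)
next step: t=0.240: state=(0.743, 0.382) — v has crossed 0.73
linear interpolation between t=0.220 (0.72667) and t=0.240 (0.74348) → t≈0.224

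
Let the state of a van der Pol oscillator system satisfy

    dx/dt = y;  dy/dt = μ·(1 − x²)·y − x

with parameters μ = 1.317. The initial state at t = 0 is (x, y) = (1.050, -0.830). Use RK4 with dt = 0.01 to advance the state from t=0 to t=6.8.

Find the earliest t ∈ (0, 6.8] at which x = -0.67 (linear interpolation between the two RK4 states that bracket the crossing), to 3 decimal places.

t = 1.031

t=0.000: state=(1.050, -0.830)
step 1 (dt=0.01): k1=(-0.830, -0.938), k2=(-0.835, -0.943), k3=(-0.835, -0.943), k4=(-0.839, -0.948); state += dt/6·(k1+2k2+2k3+k4)
t=0.010: state=(1.042, -0.839)
t=0.020: state=(1.033, -0.849)
t=0.030: state=(1.025, -0.859)
continuing one RK4 step at a time; state shown every 25 steps (Δt=0.25):
t=0.250: state=(0.810, -1.105)
t=0.500: state=(0.486, -1.513)
t=0.750: state=(0.036, -2.123)
t=1.000: state=(-0.582, -2.787)
t=1.030: state=(-0.666, -2.836)
next step: t=1.040: state=(-0.695, -2.849) — x has crossed -0.67
linear interpolation between t=1.030 (-0.66645) and t=1.040 (-0.69487) → t≈1.031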